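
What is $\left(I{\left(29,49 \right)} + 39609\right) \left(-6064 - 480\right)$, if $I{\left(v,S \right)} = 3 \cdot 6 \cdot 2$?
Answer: $-259436880$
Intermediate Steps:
$I{\left(v,S \right)} = 36$ ($I{\left(v,S \right)} = 18 \cdot 2 = 36$)
$\left(I{\left(29,49 \right)} + 39609\right) \left(-6064 - 480\right) = \left(36 + 39609\right) \left(-6064 - 480\right) = 39645 \left(-6544\right) = -259436880$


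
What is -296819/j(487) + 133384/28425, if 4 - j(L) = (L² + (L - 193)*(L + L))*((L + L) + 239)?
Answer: 28237351676113/6016964403975 ≈ 4.6930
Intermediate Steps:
j(L) = 4 - (239 + 2*L)*(L² + 2*L*(-193 + L)) (j(L) = 4 - (L² + (L - 193)*(L + L))*((L + L) + 239) = 4 - (L² + (-193 + L)*(2*L))*(2*L + 239) = 4 - (L² + 2*L*(-193 + L))*(239 + 2*L) = 4 - (239 + 2*L)*(L² + 2*L*(-193 + L)))
-296819/j(487) + 133384/28425 = -296819/(4 - 6*487³ + 55*487² + 92254*487) + 133384/28425 = -296819/(4 - 6*115501303 + 55*237169 + 44927698) + 133384*(1/28425) = -296819/(4 - 693007818 + 13044295 + 44927698) + 133384/28425 = -296819/(-635035821) + 133384/28425 = -296819*(-1/635035821) + 133384/28425 = 296819/635035821 + 133384/28425 = 28237351676113/6016964403975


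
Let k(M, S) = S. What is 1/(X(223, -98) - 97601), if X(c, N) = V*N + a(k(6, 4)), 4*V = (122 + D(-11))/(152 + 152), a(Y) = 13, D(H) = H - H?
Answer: -304/29669741 ≈ -1.0246e-5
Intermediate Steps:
D(H) = 0
V = 61/608 (V = ((122 + 0)/(152 + 152))/4 = (122/304)/4 = (122*(1/304))/4 = (¼)*(61/152) = 61/608 ≈ 0.10033)
X(c, N) = 13 + 61*N/608 (X(c, N) = 61*N/608 + 13 = 13 + 61*N/608)
1/(X(223, -98) - 97601) = 1/((13 + (61/608)*(-98)) - 97601) = 1/((13 - 2989/304) - 97601) = 1/(963/304 - 97601) = 1/(-29669741/304) = -304/29669741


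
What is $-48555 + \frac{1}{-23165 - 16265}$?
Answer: $- \frac{1914523651}{39430} \approx -48555.0$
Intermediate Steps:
$-48555 + \frac{1}{-23165 - 16265} = -48555 + \frac{1}{-39430} = -48555 - \frac{1}{39430} = - \frac{1914523651}{39430}$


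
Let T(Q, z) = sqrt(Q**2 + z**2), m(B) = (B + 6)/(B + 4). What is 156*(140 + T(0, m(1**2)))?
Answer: 110292/5 ≈ 22058.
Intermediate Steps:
m(B) = (6 + B)/(4 + B)
156*(140 + T(0, m(1**2))) = 156*(140 + sqrt(0**2 + ((6 + 1**2)/(4 + 1**2))**2)) = 156*(140 + sqrt(0 + ((6 + 1)/(4 + 1))**2)) = 156*(140 + sqrt(0 + (7/5)**2)) = 156*(140 + sqrt(0 + 49/25)) = 156*(140 + sqrt(49/25)) = 156*(140 + 7/5) = 156*(707/5) = 110292/5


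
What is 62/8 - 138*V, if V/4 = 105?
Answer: -231809/4 ≈ -57952.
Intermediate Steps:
V = 420 (V = 4*105 = 420)
62/8 - 138*V = 62/8 - 138*420 = 62*(⅛) - 57960 = 31/4 - 57960 = -231809/4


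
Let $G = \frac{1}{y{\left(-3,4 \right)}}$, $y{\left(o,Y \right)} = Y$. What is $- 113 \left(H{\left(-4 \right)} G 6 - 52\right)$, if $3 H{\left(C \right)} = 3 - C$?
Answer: $\frac{10961}{2} \approx 5480.5$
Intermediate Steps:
$H{\left(C \right)} = 1 - \frac{C}{3}$ ($H{\left(C \right)} = \frac{3 - C}{3} = 1 - \frac{C}{3}$)
$G = \frac{1}{4} \approx 0.25$
$- 113 \left(H{\left(-4 \right)} G 6 - 52\right) = - 113 \left(\left(1 - - \frac{4}{3}\right) \frac{1}{4} \cdot 6 - 52\right) = - 113 \left(\left(1 + \frac{4}{3}\right) \frac{1}{4} \cdot 6 - 52\right) = - 113 \left(\frac{7}{3} \cdot \frac{1}{4} \cdot 6 - 52\right) = - 113 \left(\frac{7}{12} \cdot 6 - 52\right) = - 113 \left(\frac{7}{2} - 52\right) = \left(-113\right) \left(- \frac{97}{2}\right) = \frac{10961}{2}$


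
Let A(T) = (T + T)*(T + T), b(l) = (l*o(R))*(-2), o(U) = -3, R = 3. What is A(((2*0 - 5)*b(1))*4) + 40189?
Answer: 97789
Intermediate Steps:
b(l) = 6*l (b(l) = (l*(-3))*(-2) = -3*l*(-2) = 6*l)
A(T) = 4*T² (A(T) = (2*T)*(2*T) = 4*T²)
A(((2*0 - 5)*b(1))*4) + 40189 = 4*(((2*0 - 5)*(6*1))*4)² + 40189 = 4*(((0 - 5)*6)*4)² + 40189 = 4*(-5*6*4)² + 40189 = 4*(-30*4)² + 40189 = 4*(-120)² + 40189 = 4*14400 + 40189 = 57600 + 40189 = 97789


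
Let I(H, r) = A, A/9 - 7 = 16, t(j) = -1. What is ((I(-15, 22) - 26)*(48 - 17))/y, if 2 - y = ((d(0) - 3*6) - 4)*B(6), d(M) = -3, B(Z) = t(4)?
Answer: -5611/23 ≈ -243.96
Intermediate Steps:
B(Z) = -1
A = 207 (A = 63 + 9*16 = 63 + 144 = 207)
I(H, r) = 207
y = -23 (y = 2 - ((-3 - 3*6) - 4)*(-1) = 2 - ((-3 - 18) - 4)*(-1) = 2 - (-21 - 4)*(-1) = 2 - (-25)*(-1) = 2 - 1*25 = 2 - 25 = -23)
((I(-15, 22) - 26)*(48 - 17))/y = ((207 - 26)*(48 - 17))/(-23) = (181*31)*(-1/23) = 5611*(-1/23) = -5611/23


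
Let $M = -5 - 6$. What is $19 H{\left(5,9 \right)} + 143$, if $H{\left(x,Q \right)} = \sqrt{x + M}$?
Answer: $143 + 19 i \sqrt{6} \approx 143.0 + 46.54 i$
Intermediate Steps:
$M = -11$ ($M = -5 - 6 = -11$)
$H{\left(x,Q \right)} = \sqrt{-11 + x}$ ($H{\left(x,Q \right)} = \sqrt{x - 11} = \sqrt{-11 + x}$)
$19 H{\left(5,9 \right)} + 143 = 19 \sqrt{-11 + 5} + 143 = 19 \sqrt{-6} + 143 = 19 i \sqrt{6} + 143 = 143 + 19 i \sqrt{6}$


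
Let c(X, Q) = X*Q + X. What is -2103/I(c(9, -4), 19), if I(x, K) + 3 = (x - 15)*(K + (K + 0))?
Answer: 701/533 ≈ 1.3152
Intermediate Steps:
c(X, Q) = X + Q*X (c(X, Q) = Q*X + X = X + Q*X)
I(x, K) = -3 + 2*K*(-15 + x) (I(x, K) = -3 + (x - 15)*(K + (K + 0)) = -3 + (-15 + x)*(K + K) = -3 + (-15 + x)*(2*K) = -3 + 2*K*(-15 + x))
-2103/I(c(9, -4), 19) = -2103/(-3 - 30*19 + 2*19*(9*(1 - 4))) = -2103/(-3 - 570 + 2*19*(9*(-3))) = -2103/(-3 - 570 + 2*19*(-27)) = -2103/(-3 - 570 - 1026) = -2103/(-1599) = -2103*(-1/1599) = 701/533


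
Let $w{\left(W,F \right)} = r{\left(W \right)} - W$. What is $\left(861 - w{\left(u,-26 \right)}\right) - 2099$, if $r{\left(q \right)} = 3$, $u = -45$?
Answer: $-1286$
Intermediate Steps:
$w{\left(W,F \right)} = 3 - W$
$\left(861 - w{\left(u,-26 \right)}\right) - 2099 = \left(861 - \left(3 - -45\right)\right) - 2099 = \left(861 - \left(3 + 45\right)\right) - 2099 = \left(861 - 48\right) - 2099 = 813 - 2099 = -1286$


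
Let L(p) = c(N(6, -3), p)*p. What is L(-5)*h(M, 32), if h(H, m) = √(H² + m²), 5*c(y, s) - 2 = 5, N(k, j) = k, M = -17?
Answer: -7*√1313 ≈ -253.65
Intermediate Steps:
c(y, s) = 7/5 (c(y, s) = ⅖ + (⅕)*5 = ⅖ + 1 = 7/5)
L(p) = 7*p/5
L(-5)*h(M, 32) = ((7/5)*(-5))*√((-17)² + 32²) = -7*√(289 + 1024) = -7*√1313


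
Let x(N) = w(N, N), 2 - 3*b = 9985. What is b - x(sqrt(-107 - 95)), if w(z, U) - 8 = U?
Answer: -10007/3 - I*sqrt(202) ≈ -3335.7 - 14.213*I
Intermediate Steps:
w(z, U) = 8 + U
b = -9983/3 (b = 2/3 - 1/3*9985 = 2/3 - 9985/3 = -9983/3 ≈ -3327.7)
x(N) = 8 + N
b - x(sqrt(-107 - 95)) = -9983/3 - (8 + sqrt(-107 - 95)) = -9983/3 - (8 + sqrt(-202)) = -9983/3 - (8 + I*sqrt(202)) = -9983/3 + (-8 - I*sqrt(202)) = -10007/3 - I*sqrt(202)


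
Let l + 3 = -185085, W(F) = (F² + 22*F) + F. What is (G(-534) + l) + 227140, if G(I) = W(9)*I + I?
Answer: -112274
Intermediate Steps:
W(F) = F² + 23*F
l = -185088 (l = -3 - 185085 = -185088)
G(I) = 289*I (G(I) = (9*(23 + 9))*I + I = (9*32)*I + I = 288*I + I = 289*I)
(G(-534) + l) + 227140 = (289*(-534) - 185088) + 227140 = (-154326 - 185088) + 227140 = -339414 + 227140 = -112274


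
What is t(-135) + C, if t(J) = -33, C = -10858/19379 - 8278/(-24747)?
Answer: -15934163293/479572113 ≈ -33.226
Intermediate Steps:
C = -108283564/479572113 (C = -10858*1/19379 - 8278*(-1/24747) = -10858/19379 + 8278/24747 = -108283564/479572113 ≈ -0.22579)
t(-135) + C = -33 - 108283564/479572113 = -15934163293/479572113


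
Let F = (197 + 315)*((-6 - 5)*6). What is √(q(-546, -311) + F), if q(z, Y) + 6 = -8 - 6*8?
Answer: I*√33854 ≈ 183.99*I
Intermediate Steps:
q(z, Y) = -62 (q(z, Y) = -6 + (-8 - 6*8) = -6 + (-8 - 48) = -6 - 56 = -62)
F = -33792 (F = 512*(-11*6) = 512*(-66) = -33792)
√(q(-546, -311) + F) = √(-62 - 33792) = √(-33854) = I*√33854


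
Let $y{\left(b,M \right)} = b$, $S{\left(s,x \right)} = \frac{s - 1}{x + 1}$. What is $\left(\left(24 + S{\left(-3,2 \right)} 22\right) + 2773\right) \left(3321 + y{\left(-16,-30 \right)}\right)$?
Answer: $\frac{27441415}{3} \approx 9.1471 \cdot 10^{6}$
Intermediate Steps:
$S{\left(s,x \right)} = \frac{-1 + s}{1 + x}$
$\left(\left(24 + S{\left(-3,2 \right)} 22\right) + 2773\right) \left(3321 + y{\left(-16,-30 \right)}\right) = \left(\left(24 + \frac{-1 - 3}{1 + 2} \cdot 22\right) + 2773\right) \left(3321 - 16\right) = \left(\left(24 + \frac{1}{3} \left(-4\right) 22\right) + 2773\right) 3305 = \left(\left(24 - \frac{88}{3}\right) + 2773\right) 3305 = \left(- \frac{16}{3} + 2773\right) 3305 = \frac{8303}{3} \cdot 3305 = \frac{27441415}{3}$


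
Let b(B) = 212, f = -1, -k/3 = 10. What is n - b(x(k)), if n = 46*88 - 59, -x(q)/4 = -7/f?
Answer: 3777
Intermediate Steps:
k = -30 (k = -3*10 = -30)
x(q) = -28 (x(q) = -(-28)/(-1) = -(-28)*(-1) = -4*7 = -28)
n = 3989 (n = 4048 - 59 = 3989)
n - b(x(k)) = 3989 - 1*212 = 3989 - 212 = 3777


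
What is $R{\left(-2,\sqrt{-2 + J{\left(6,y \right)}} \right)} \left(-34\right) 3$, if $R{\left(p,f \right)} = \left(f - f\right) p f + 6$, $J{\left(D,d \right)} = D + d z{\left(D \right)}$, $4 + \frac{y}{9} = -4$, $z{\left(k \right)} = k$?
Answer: $-612$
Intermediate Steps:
$y = -72$ ($y = -36 + 9 \left(-4\right) = -36 - 36 = -72$)
$J{\left(D,d \right)} = D + D d$ ($J{\left(D,d \right)} = D + d D = D + D d$)
$R{\left(p,f \right)} = 6$ ($R{\left(p,f \right)} = 0 p f + 6 = 0 f + 6 = 0 + 6 = 6$)
$R{\left(-2,\sqrt{-2 + J{\left(6,y \right)}} \right)} \left(-34\right) 3 = 6 \left(-34\right) 3 = \left(-204\right) 3 = -612$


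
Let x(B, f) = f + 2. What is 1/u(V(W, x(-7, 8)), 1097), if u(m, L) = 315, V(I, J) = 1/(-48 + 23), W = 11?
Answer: 1/315 ≈ 0.0031746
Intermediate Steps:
x(B, f) = 2 + f
V(I, J) = -1/25 (V(I, J) = 1/(-25) = -1/25)
1/u(V(W, x(-7, 8)), 1097) = 1/315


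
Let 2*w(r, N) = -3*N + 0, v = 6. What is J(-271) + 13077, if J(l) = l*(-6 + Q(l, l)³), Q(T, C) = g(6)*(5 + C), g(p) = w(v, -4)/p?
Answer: 5100531719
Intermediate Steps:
w(r, N) = -3*N/2 (w(r, N) = (-3*N + 0)/2 = (-3*N)/2 = -3*N/2)
g(p) = 6/p (g(p) = (-3/2*(-4))/p = 6/p)
Q(T, C) = 5 + C (Q(T, C) = (6/6)*(5 + C) = (6*(⅙))*(5 + C) = 1*(5 + C) = 5 + C)
J(l) = l*(-6 + (5 + l)³)
J(-271) + 13077 = -271*(-6 + (5 - 271)³) + 13077 = -271*(-6 + (-266)³) + 13077 = -271*(-6 - 18821096) + 13077 = -271*(-18821102) + 13077 = 5100518642 + 13077 = 5100531719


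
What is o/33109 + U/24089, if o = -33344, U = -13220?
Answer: -1240924596/797562701 ≈ -1.5559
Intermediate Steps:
o/33109 + U/24089 = -33344/33109 - 13220/24089 = -1240924596/797562701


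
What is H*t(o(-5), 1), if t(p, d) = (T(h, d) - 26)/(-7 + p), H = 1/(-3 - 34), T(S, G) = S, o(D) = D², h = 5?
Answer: 7/222 ≈ 0.031532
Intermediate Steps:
H = -1/37 (H = 1/(-37) = -1/37 ≈ -0.027027)
t(p, d) = -21/(-7 + p) (t(p, d) = (5 - 26)/(-7 + p) = -21/(-7 + p))
H*t(o(-5), 1) = -(-21)/(37*(-7 + (-5)²)) = -(-21)/(37*(-7 + 25)) = -(-21)/(37*18) = -1/37*(-7/6) = 7/222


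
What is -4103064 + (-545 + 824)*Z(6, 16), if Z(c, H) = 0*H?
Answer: -4103064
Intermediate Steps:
Z(c, H) = 0
-4103064 + (-545 + 824)*Z(6, 16) = -4103064 + (-545 + 824)*0 = -4103064 + 279*0 = -4103064 + 0 = -4103064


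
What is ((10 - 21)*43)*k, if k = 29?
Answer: -13717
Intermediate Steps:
((10 - 21)*43)*k = ((10 - 21)*43)*29 = -11*43*29 = -473*29 = -13717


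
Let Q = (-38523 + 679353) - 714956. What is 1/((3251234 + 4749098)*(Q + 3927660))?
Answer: 1/30829551373288 ≈ 3.2436e-14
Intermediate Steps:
Q = -74126 (Q = 640830 - 714956 = -74126)
1/((3251234 + 4749098)*(Q + 3927660)) = 1/((3251234 + 4749098)*(-74126 + 3927660)) = 1/(8000332*3853534) = 1/30829551373288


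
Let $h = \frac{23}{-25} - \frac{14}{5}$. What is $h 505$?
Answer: $- \frac{9393}{5} \approx -1878.6$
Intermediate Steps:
$h = - \frac{93}{25}$ ($h = 23 \left(- \frac{1}{25}\right) - \frac{14}{5} = - \frac{23}{25} - \frac{14}{5} = - \frac{93}{25} \approx -3.72$)
$h 505 = \left(- \frac{93}{25}\right) 505 = - \frac{9393}{5}$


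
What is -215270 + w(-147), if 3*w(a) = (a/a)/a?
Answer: -94934071/441 ≈ -2.1527e+5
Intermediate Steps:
w(a) = 1/(3*a) (w(a) = ((a/a)/a)/3 = (1/a)/3 = 1/(3*a))
-215270 + w(-147) = -215270 + (⅓)/(-147) = -215270 + (⅓)*(-1/147) = -215270 - 1/441 = -94934071/441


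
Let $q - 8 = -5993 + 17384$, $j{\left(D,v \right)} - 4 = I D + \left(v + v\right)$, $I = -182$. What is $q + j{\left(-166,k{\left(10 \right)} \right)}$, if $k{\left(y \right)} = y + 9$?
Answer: $41653$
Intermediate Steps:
$k{\left(y \right)} = 9 + y$
$j{\left(D,v \right)} = 4 - 182 D + 2 v$ ($j{\left(D,v \right)} = 4 - \left(- 2 v + 182 D\right) = 4 - 182 D + 2 v$)
$q = 11399$ ($q = 8 + \left(-5993 + 17384\right) = 8 + 11391 = 11399$)
$q + j{\left(-166,k{\left(10 \right)} \right)} = 11399 + \left(4 - -30212 + 2 \left(9 + 10\right)\right) = 11399 + \left(4 + 30212 + 2 \cdot 19\right) = 11399 + \left(4 + 30212 + 38\right) = 11399 + 30254 = 41653$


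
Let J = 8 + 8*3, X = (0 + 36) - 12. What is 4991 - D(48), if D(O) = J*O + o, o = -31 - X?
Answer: 3510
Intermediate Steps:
X = 24 (X = 36 - 12 = 24)
J = 32 (J = 8 + 24 = 32)
o = -55 (o = -31 - 1*24 = -31 - 24 = -55)
D(O) = -55 + 32*O (D(O) = 32*O - 55 = -55 + 32*O)
4991 - D(48) = 4991 - (-55 + 32*48) = 4991 - (-55 + 1536) = 4991 - 1*1481 = 4991 - 1481 = 3510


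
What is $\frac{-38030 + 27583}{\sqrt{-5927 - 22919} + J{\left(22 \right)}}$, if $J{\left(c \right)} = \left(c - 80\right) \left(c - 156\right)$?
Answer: $- \frac{40597042}{30216415} + \frac{10447 i \sqrt{28846}}{60432830} \approx -1.3435 + 0.02936 i$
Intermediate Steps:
$J{\left(c \right)} = \left(-156 + c\right) \left(-80 + c\right)$ ($J{\left(c \right)} = \left(-80 + c\right) \left(-156 + c\right) = \left(-156 + c\right) \left(-80 + c\right)$)
$\frac{-38030 + 27583}{\sqrt{-5927 - 22919} + J{\left(22 \right)}} = \frac{-38030 + 27583}{\sqrt{-5927 - 22919} + \left(12480 + 22^{2} - 5192\right)} = - \frac{10447}{\sqrt{-28846} + \left(12480 + 484 - 5192\right)} = - \frac{10447}{i \sqrt{28846} + 7772} = - \frac{10447}{7772 + i \sqrt{28846}}$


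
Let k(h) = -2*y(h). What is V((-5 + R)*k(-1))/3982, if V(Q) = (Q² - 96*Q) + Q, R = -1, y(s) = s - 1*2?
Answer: 2358/1991 ≈ 1.1843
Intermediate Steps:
y(s) = -2 + s (y(s) = s - 2 = -2 + s)
k(h) = 4 - 2*h (k(h) = -2*(-2 + h) = 4 - 2*h)
V(Q) = Q² - 95*Q
V((-5 + R)*k(-1))/3982 = (((-5 - 1)*(4 - 2*(-1)))*(-95 + (-5 - 1)*(4 - 2*(-1))))/3982 = ((-6*(4 + 2))*(-95 - 6*(4 + 2)))*(1/3982) = ((-6*6)*(-95 - 6*6))*(1/3982) = -36*(-95 - 36)*(1/3982) = -36*(-131)*(1/3982) = 4716*(1/3982) = 2358/1991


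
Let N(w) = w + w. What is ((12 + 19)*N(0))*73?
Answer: 0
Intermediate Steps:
N(w) = 2*w
((12 + 19)*N(0))*73 = ((12 + 19)*(2*0))*73 = (31*0)*73 = 0*73 = 0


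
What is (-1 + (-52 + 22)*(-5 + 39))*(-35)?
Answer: 35735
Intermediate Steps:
(-1 + (-52 + 22)*(-5 + 39))*(-35) = (-1 - 30*34)*(-35) = (-1 - 1020)*(-35) = -1021*(-35) = 35735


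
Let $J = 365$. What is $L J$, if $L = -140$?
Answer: $-51100$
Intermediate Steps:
$L J = \left(-140\right) 365 = -51100$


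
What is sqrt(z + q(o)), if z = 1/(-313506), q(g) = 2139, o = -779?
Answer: sqrt(23359308825722)/104502 ≈ 46.249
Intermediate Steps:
z = -1/313506 ≈ -3.1897e-6
sqrt(z + q(o)) = sqrt(-1/313506 + 2139) = sqrt(670589333/313506) = sqrt(23359308825722)/104502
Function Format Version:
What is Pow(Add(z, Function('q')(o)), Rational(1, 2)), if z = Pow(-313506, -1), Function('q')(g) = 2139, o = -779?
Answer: Mul(Rational(1, 104502), Pow(23359308825722, Rational(1, 2))) ≈ 46.249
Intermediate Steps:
z = Rational(-1, 313506) ≈ -3.1897e-6
Pow(Add(z, Function('q')(o)), Rational(1, 2)) = Pow(Add(Rational(-1, 313506), 2139), Rational(1, 2)) = Pow(Rational(670589333, 313506), Rational(1, 2)) = Mul(Rational(1, 104502), Pow(23359308825722, Rational(1, 2)))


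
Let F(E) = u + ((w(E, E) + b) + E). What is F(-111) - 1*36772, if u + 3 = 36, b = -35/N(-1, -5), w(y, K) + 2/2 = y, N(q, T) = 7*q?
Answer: -36957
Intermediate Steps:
w(y, K) = -1 + y
b = 5 (b = -35/(7*(-1)) = -35/(-7) = -35*(-⅐) = 5)
u = 33 (u = -3 + 36 = 33)
F(E) = 37 + 2*E (F(E) = 33 + (((-1 + E) + 5) + E) = 33 + ((4 + E) + E) = 33 + (4 + 2*E) = 37 + 2*E)
F(-111) - 1*36772 = (37 + 2*(-111)) - 1*36772 = (37 - 222) - 36772 = -185 - 36772 = -36957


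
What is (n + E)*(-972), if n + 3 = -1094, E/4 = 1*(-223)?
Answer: 1933308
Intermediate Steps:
E = -892 (E = 4*(1*(-223)) = 4*(-223) = -892)
n = -1097 (n = -3 - 1094 = -1097)
(n + E)*(-972) = (-1097 - 892)*(-972) = -1989*(-972) = 1933308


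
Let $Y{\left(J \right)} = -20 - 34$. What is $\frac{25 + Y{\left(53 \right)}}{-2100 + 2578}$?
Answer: $- \frac{29}{478} \approx -0.060669$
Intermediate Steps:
$Y{\left(J \right)} = -54$
$\frac{25 + Y{\left(53 \right)}}{-2100 + 2578} = \frac{25 - 54}{-2100 + 2578} = - \frac{29}{478}$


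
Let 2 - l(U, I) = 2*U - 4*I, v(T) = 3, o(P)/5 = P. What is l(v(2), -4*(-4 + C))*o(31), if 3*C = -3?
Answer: 11780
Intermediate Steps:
C = -1 (C = (⅓)*(-3) = -1)
o(P) = 5*P
l(U, I) = 2 - 2*U + 4*I (l(U, I) = 2 - (2*U - 4*I) = 2 - (-4*I + 2*U) = 2 + (-2*U + 4*I) = 2 - 2*U + 4*I)
l(v(2), -4*(-4 + C))*o(31) = (2 - 2*3 + 4*(-4*(-4 - 1)))*(5*31) = (2 - 6 + 4*(-4*(-5)))*155 = (2 - 6 + 4*20)*155 = (2 - 6 + 80)*155 = 76*155 = 11780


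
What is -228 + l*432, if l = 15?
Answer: 6252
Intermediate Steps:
-228 + l*432 = -228 + 15*432 = -228 + 6480 = 6252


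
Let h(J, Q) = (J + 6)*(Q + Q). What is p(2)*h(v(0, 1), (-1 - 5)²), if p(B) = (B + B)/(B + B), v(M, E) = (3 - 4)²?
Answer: 504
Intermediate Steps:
v(M, E) = 1 (v(M, E) = (-1)² = 1)
p(B) = 1 (p(B) = (2*B)/((2*B)) = (2*B)*(1/(2*B)) = 1)
h(J, Q) = 2*Q*(6 + J) (h(J, Q) = (6 + J)*(2*Q) = 2*Q*(6 + J))
p(2)*h(v(0, 1), (-1 - 5)²) = 1*(2*(-1 - 5)²*(6 + 1)) = 1*(2*(-6)²*7) = 1*(2*36*7) = 1*504 = 504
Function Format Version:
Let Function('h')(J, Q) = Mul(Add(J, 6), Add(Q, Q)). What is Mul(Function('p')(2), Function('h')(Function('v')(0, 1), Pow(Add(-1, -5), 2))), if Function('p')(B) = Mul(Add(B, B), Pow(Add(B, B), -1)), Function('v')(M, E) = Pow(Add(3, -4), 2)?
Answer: 504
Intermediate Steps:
Function('v')(M, E) = 1 (Function('v')(M, E) = Pow(-1, 2) = 1)
Function('p')(B) = 1 (Function('p')(B) = Mul(Mul(2, B), Pow(Mul(2, B), -1)) = Mul(Mul(2, B), Mul(Rational(1, 2), Pow(B, -1))) = 1)
Function('h')(J, Q) = Mul(2, Q, Add(6, J)) (Function('h')(J, Q) = Mul(Add(6, J), Mul(2, Q)) = Mul(2, Q, Add(6, J)))
Mul(Function('p')(2), Function('h')(Function('v')(0, 1), Pow(Add(-1, -5), 2))) = Mul(1, Mul(2, Pow(Add(-1, -5), 2), Add(6, 1))) = Mul(1, Mul(2, Pow(-6, 2), 7)) = Mul(1, Mul(2, 36, 7)) = Mul(1, 504) = 504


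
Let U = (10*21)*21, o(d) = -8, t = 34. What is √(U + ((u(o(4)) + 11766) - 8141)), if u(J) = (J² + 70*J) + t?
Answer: √7573 ≈ 87.023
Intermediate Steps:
U = 4410 (U = 210*21 = 4410)
u(J) = 34 + J² + 70*J (u(J) = (J² + 70*J) + 34 = 34 + J² + 70*J)
√(U + ((u(o(4)) + 11766) - 8141)) = √(4410 + (((34 + (-8)² + 70*(-8)) + 11766) - 8141)) = √(4410 + (((34 + 64 - 560) + 11766) - 8141)) = √(4410 + ((-462 + 11766) - 8141)) = √(4410 + (11304 - 8141)) = √(4410 + 3163) = √7573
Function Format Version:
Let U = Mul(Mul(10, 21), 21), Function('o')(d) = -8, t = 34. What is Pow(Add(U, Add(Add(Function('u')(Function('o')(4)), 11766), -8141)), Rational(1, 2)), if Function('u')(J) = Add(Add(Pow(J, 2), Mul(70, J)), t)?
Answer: Pow(7573, Rational(1, 2)) ≈ 87.023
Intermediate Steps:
U = 4410 (U = Mul(210, 21) = 4410)
Function('u')(J) = Add(34, Pow(J, 2), Mul(70, J)) (Function('u')(J) = Add(Add(Pow(J, 2), Mul(70, J)), 34) = Add(34, Pow(J, 2), Mul(70, J)))
Pow(Add(U, Add(Add(Function('u')(Function('o')(4)), 11766), -8141)), Rational(1, 2)) = Pow(Add(4410, Add(Add(Add(34, Pow(-8, 2), Mul(70, -8)), 11766), -8141)), Rational(1, 2)) = Pow(Add(4410, Add(Add(Add(34, 64, -560), 11766), -8141)), Rational(1, 2)) = Pow(Add(4410, Add(Add(-462, 11766), -8141)), Rational(1, 2)) = Pow(Add(4410, Add(11304, -8141)), Rational(1, 2)) = Pow(Add(4410, 3163), Rational(1, 2)) = Pow(7573, Rational(1, 2))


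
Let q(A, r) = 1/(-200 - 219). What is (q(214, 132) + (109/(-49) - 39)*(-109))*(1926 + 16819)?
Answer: 1729326929395/20531 ≈ 8.4230e+7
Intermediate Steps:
q(A, r) = -1/419 (q(A, r) = 1/(-419) = -1/419)
(q(214, 132) + (109/(-49) - 39)*(-109))*(1926 + 16819) = (-1/419 + (109/(-49) - 39)*(-109))*(1926 + 16819) = (-1/419 + (109*(-1/49) - 39)*(-109))*18745 = (-1/419 + (-109/49 - 39)*(-109))*18745 = (-1/419 - 2020/49*(-109))*18745 = (-1/419 + 220180/49)*18745 = (92255371/20531)*18745 = 1729326929395/20531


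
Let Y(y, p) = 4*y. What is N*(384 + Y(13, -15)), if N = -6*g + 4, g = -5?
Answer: 14824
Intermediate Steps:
N = 34 (N = -6*(-5) + 4 = 30 + 4 = 34)
N*(384 + Y(13, -15)) = 34*(384 + 4*13) = 34*(384 + 52) = 34*436 = 14824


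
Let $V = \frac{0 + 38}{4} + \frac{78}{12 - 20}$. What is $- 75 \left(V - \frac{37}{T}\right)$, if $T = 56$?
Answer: $\frac{3825}{56} \approx 68.304$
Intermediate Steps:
$V = - \frac{1}{4}$ ($V = 38 \cdot \frac{1}{4} + \frac{78}{12 - 20} = \frac{19}{2} + \frac{78}{-8} = \frac{19}{2} + 78 \left(- \frac{1}{8}\right) = \frac{19}{2} - \frac{39}{4} = - \frac{1}{4} \approx -0.25$)
$- 75 \left(V - \frac{37}{T}\right) = - 75 \left(- \frac{1}{4} - \frac{37}{56}\right) = \left(-75\right) \left(- \frac{51}{56}\right) = \frac{3825}{56}$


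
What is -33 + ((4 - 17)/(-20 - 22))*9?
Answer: -423/14 ≈ -30.214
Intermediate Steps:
-33 + ((4 - 17)/(-20 - 22))*9 = -33 - 13/(-42)*9 = -33 - 13*(-1/42)*9 = -33 + (13/42)*9 = -33 + 39/14 = -423/14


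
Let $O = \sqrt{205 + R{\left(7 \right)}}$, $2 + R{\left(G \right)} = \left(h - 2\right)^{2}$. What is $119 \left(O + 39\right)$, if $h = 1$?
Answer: $4641 + 238 \sqrt{51} \approx 6340.7$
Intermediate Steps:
$R{\left(G \right)} = -1$ ($R{\left(G \right)} = -2 + \left(1 - 2\right)^{2} = -2 + \left(-1\right)^{2} = -2 + 1 = -1$)
$O = 2 \sqrt{51}$ ($O = \sqrt{205 - 1} = \sqrt{204} = 2 \sqrt{51} \approx 14.283$)
$119 \left(O + 39\right) = 119 \left(2 \sqrt{51} + 39\right) = 119 \left(39 + 2 \sqrt{51}\right) = 4641 + 238 \sqrt{51}$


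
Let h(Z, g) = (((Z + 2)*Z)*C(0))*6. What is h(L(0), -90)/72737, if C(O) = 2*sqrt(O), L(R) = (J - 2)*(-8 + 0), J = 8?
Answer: 0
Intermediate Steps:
L(R) = -48 (L(R) = (8 - 2)*(-8 + 0) = 6*(-8) = -48)
h(Z, g) = 0 (h(Z, g) = (((Z + 2)*Z)*(2*sqrt(0)))*6 = (((2 + Z)*Z)*(2*0))*6 = ((Z*(2 + Z))*0)*6 = 0*6 = 0)
h(L(0), -90)/72737 = 0/72737 = 0*(1/72737) = 0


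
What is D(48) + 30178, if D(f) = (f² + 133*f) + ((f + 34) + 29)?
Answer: 38977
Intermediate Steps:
D(f) = 63 + f² + 134*f (D(f) = (f² + 133*f) + ((34 + f) + 29) = (f² + 133*f) + (63 + f) = 63 + f² + 134*f)
D(48) + 30178 = (63 + 48² + 134*48) + 30178 = (63 + 2304 + 6432) + 30178 = 8799 + 30178 = 38977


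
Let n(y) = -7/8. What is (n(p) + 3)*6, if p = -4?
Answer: 51/4 ≈ 12.750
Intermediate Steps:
n(y) = -7/8 (n(y) = -7*⅛ = -7/8)
(n(p) + 3)*6 = (-7/8 + 3)*6 = (17/8)*6 = 51/4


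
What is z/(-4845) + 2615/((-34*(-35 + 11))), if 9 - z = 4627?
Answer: 322313/77520 ≈ 4.1578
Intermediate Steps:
z = -4618 (z = 9 - 1*4627 = 9 - 4627 = -4618)
z/(-4845) + 2615/((-34*(-35 + 11))) = -4618/(-4845) + 2615/((-34*(-35 + 11))) = -4618*(-1/4845) + 2615/((-34*(-24))) = 4618/4845 + 2615/816 = 322313/77520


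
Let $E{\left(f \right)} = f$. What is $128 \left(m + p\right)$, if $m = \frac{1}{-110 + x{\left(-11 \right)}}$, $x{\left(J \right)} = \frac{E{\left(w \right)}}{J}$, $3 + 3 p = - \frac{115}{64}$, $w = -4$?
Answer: $- \frac{124118}{603} \approx -205.83$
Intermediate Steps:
$p = - \frac{307}{192}$ ($p = -1 + \frac{\left(-115\right) \frac{1}{64}}{3} = -1 + \frac{1}{3} \left(- \frac{115}{64}\right) = -1 - \frac{115}{192} = - \frac{307}{192} \approx -1.599$)
$x{\left(J \right)} = - \frac{4}{J}$
$m = - \frac{11}{1206}$ ($m = \frac{1}{-110 - \frac{4}{-11}} = \frac{1}{-110 - - \frac{4}{11}} = \frac{1}{-110 + \frac{4}{11}} = \frac{1}{- \frac{1206}{11}} = - \frac{11}{1206} \approx -0.0091211$)
$128 \left(m + p\right) = 128 \left(- \frac{11}{1206} - \frac{307}{192}\right) = 128 \left(- \frac{62059}{38592}\right) = - \frac{124118}{603}$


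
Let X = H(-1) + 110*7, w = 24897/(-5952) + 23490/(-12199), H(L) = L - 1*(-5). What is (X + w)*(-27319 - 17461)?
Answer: -208060596657985/6050704 ≈ -3.4386e+7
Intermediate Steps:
H(L) = 5 + L (H(L) = L + 5 = 5 + L)
w = -147843661/24202816 (w = 24897*(-1/5952) + 23490*(-1/12199) = -8299/1984 - 23490/12199 = -147843661/24202816 ≈ -6.1085)
X = 774 (X = (5 - 1) + 110*7 = 4 + 770 = 774)
(X + w)*(-27319 - 17461) = (774 - 147843661/24202816)*(-27319 - 17461) = (18585135923/24202816)*(-44780) = -208060596657985/6050704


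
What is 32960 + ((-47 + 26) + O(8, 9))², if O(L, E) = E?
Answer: 33104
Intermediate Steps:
32960 + ((-47 + 26) + O(8, 9))² = 32960 + ((-47 + 26) + 9)² = 32960 + (-21 + 9)² = 32960 + (-12)² = 32960 + 144 = 33104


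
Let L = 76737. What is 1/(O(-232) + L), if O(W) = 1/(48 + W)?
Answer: 184/14119607 ≈ 1.3032e-5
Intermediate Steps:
1/(O(-232) + L) = 1/(1/(48 - 232) + 76737) = 1/(1/(-184) + 76737) = 1/(-1/184 + 76737) = 1/(14119607/184) = 184/14119607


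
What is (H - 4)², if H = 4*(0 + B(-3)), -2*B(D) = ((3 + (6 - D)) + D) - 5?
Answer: 144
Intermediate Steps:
B(D) = -2 (B(D) = -(((3 + (6 - D)) + D) - 5)/2 = -(((9 - D) + D) - 5)/2 = -(9 - 5)/2 = -½*4 = -2)
H = -8 (H = 4*(0 - 2) = 4*(-2) = -8)
(H - 4)² = (-8 - 4)² = (-12)² = 144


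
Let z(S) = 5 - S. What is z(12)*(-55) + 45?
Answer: 430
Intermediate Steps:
z(12)*(-55) + 45 = (5 - 1*12)*(-55) + 45 = (5 - 12)*(-55) + 45 = -7*(-55) + 45 = 385 + 45 = 430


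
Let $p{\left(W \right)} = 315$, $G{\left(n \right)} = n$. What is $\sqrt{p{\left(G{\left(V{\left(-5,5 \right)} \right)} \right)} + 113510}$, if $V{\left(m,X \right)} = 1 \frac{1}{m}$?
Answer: $5 \sqrt{4553} \approx 337.38$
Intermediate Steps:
$V{\left(m,X \right)} = \frac{1}{m}$
$\sqrt{p{\left(G{\left(V{\left(-5,5 \right)} \right)} \right)} + 113510} = \sqrt{315 + 113510} = \sqrt{113825} = 5 \sqrt{4553}$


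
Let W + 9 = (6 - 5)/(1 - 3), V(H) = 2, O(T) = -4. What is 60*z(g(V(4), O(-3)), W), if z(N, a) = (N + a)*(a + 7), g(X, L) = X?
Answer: 1125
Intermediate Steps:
W = -19/2 (W = -9 + (6 - 5)/(1 - 3) = -9 + 1/(-2) = -9 + 1*(-½) = -9 - ½ = -19/2 ≈ -9.5000)
z(N, a) = (7 + a)*(N + a) (z(N, a) = (N + a)*(7 + a) = (7 + a)*(N + a))
60*z(g(V(4), O(-3)), W) = 60*((-19/2)² + 7*2 + 7*(-19/2) + 2*(-19/2)) = 60*(361/4 + 14 - 133/2 - 19) = 60*(75/4) = 1125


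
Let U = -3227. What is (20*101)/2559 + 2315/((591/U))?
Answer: -6371942825/504123 ≈ -12640.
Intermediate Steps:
(20*101)/2559 + 2315/((591/U)) = (20*101)/2559 + 2315/((591/(-3227))) = 2020*(1/2559) + 2315/((591*(-1/3227))) = 2020/2559 + 2315/(-591/3227) = 2020/2559 + 2315*(-3227/591) = 2020/2559 - 7470505/591 = -6371942825/504123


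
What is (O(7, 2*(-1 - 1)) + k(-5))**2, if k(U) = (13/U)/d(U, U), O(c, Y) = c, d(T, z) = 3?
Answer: 8464/225 ≈ 37.618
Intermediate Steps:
k(U) = 13/(3*U) (k(U) = (13/U)/3 = (13/U)*(1/3) = 13/(3*U))
(O(7, 2*(-1 - 1)) + k(-5))**2 = (7 + (13/3)/(-5))**2 = (7 + (13/3)*(-1/5))**2 = (7 - 13/15)**2 = (92/15)**2 = 8464/225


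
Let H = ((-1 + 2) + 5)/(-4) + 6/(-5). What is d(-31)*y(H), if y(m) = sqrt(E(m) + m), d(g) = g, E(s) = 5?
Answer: -31*sqrt(230)/10 ≈ -47.014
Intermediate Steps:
H = -27/10 (H = (1 + 5)*(-1/4) + 6*(-1/5) = 6*(-1/4) - 6/5 = -3/2 - 6/5 = -27/10 ≈ -2.7000)
y(m) = sqrt(5 + m)
d(-31)*y(H) = -31*sqrt(5 - 27/10) = -31*sqrt(230)/10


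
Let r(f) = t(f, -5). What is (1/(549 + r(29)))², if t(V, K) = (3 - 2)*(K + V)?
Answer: 1/328329 ≈ 3.0457e-6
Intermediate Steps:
t(V, K) = K + V (t(V, K) = 1*(K + V) = K + V)
r(f) = -5 + f
(1/(549 + r(29)))² = (1/(549 + (-5 + 29)))² = (1/(549 + 24))² = (1/573)² = 1/328329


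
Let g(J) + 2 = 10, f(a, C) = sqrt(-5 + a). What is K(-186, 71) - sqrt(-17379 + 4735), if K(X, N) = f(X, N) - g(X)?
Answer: -8 + I*sqrt(191) - 2*I*sqrt(3161) ≈ -8.0 - 98.625*I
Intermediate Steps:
g(J) = 8 (g(J) = -2 + 10 = 8)
K(X, N) = -8 + sqrt(-5 + X) (K(X, N) = sqrt(-5 + X) - 1*8 = sqrt(-5 + X) - 8 = -8 + sqrt(-5 + X))
K(-186, 71) - sqrt(-17379 + 4735) = (-8 + sqrt(-5 - 186)) - sqrt(-17379 + 4735) = (-8 + sqrt(-191)) - sqrt(-12644) = (-8 + I*sqrt(191)) - 2*I*sqrt(3161) = -8 + I*sqrt(191) - 2*I*sqrt(3161)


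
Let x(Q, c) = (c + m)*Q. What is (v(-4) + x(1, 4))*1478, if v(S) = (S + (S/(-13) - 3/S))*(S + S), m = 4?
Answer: 605980/13 ≈ 46614.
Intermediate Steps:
x(Q, c) = Q*(4 + c) (x(Q, c) = (c + 4)*Q = (4 + c)*Q = Q*(4 + c))
v(S) = 2*S*(-3/S + 12*S/13) (v(S) = (S + (S*(-1/13) - 3/S))*(2*S) = (S + (-S/13 - 3/S))*(2*S) = (S + (-3/S - S/13))*(2*S) = (-3/S + 12*S/13)*(2*S) = 2*S*(-3/S + 12*S/13))
(v(-4) + x(1, 4))*1478 = ((-6 + (24/13)*(-4)²) + 1*(4 + 4))*1478 = ((-6 + (24/13)*16) + 1*8)*1478 = ((-6 + 384/13) + 8)*1478 = (306/13 + 8)*1478 = (410/13)*1478 = 605980/13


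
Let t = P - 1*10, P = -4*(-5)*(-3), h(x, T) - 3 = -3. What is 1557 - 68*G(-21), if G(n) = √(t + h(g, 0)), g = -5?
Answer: 1557 - 68*I*√70 ≈ 1557.0 - 568.93*I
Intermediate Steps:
h(x, T) = 0 (h(x, T) = 3 - 3 = 0)
P = -60 (P = 20*(-3) = -60)
t = -70 (t = -60 - 1*10 = -60 - 10 = -70)
G(n) = I*√70 (G(n) = √(-70 + 0) = √(-70) = I*√70)
1557 - 68*G(-21) = 1557 - 68*I*√70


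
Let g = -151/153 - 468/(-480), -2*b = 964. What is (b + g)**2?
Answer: 8701986707569/37454400 ≈ 2.3234e+5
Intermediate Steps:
b = -482 (b = -1/2*964 = -482)
g = -73/6120 (g = -151*1/153 - 468*(-1/480) = -151/153 + 39/40 = -73/6120 ≈ -0.011928)
(b + g)**2 = (-482 - 73/6120)**2 = (-2949913/6120)**2 = 8701986707569/37454400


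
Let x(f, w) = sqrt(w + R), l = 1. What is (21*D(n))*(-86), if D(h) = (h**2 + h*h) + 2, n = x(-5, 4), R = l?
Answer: -21672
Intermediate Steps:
R = 1
x(f, w) = sqrt(1 + w) (x(f, w) = sqrt(w + 1) = sqrt(1 + w))
n = sqrt(5) (n = sqrt(1 + 4) = sqrt(5) ≈ 2.2361)
D(h) = 2 + 2*h**2 (D(h) = (h**2 + h**2) + 2 = 2*h**2 + 2 = 2 + 2*h**2)
(21*D(n))*(-86) = (21*(2 + 2*(sqrt(5))**2))*(-86) = (21*(2 + 2*5))*(-86) = (21*(2 + 10))*(-86) = (21*12)*(-86) = 252*(-86) = -21672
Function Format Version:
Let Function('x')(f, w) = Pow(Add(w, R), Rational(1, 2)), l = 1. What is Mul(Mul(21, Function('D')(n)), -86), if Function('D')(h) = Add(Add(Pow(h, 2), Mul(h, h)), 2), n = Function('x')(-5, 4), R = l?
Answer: -21672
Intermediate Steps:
R = 1
Function('x')(f, w) = Pow(Add(1, w), Rational(1, 2)) (Function('x')(f, w) = Pow(Add(w, 1), Rational(1, 2)) = Pow(Add(1, w), Rational(1, 2)))
n = Pow(5, Rational(1, 2)) (n = Pow(Add(1, 4), Rational(1, 2)) = Pow(5, Rational(1, 2)) ≈ 2.2361)
Function('D')(h) = Add(2, Mul(2, Pow(h, 2))) (Function('D')(h) = Add(Add(Pow(h, 2), Pow(h, 2)), 2) = Add(Mul(2, Pow(h, 2)), 2) = Add(2, Mul(2, Pow(h, 2))))
Mul(Mul(21, Function('D')(n)), -86) = Mul(Mul(21, Add(2, Mul(2, Pow(Pow(5, Rational(1, 2)), 2)))), -86) = Mul(Mul(21, Add(2, Mul(2, 5))), -86) = Mul(Mul(21, Add(2, 10)), -86) = Mul(Mul(21, 12), -86) = Mul(252, -86) = -21672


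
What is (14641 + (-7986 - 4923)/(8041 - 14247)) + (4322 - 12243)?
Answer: 41717229/6206 ≈ 6722.1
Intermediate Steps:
(14641 + (-7986 - 4923)/(8041 - 14247)) + (4322 - 12243) = (14641 - 12909/(-6206)) - 7921 = (14641 - 12909*(-1/6206)) - 7921 = (14641 + 12909/6206) - 7921 = 90874955/6206 - 7921 = 41717229/6206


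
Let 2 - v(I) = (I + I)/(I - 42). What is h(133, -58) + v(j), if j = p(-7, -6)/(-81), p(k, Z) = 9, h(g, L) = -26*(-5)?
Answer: 50026/379 ≈ 131.99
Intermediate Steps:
h(g, L) = 130
j = -⅑ (j = 9/(-81) = 9*(-1/81) = -⅑ ≈ -0.11111)
v(I) = 2 - 2*I/(-42 + I) (v(I) = 2 - (I + I)/(I - 42) = 2 - 2*I/(-42 + I))
h(133, -58) + v(j) = 130 - 84/(-42 - ⅑) = 130 - 84/(-379/9) = 130 - 84*(-9/379) = 130 + 756/379 = 50026/379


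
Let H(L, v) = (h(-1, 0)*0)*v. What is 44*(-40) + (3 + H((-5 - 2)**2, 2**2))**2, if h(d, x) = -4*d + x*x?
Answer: -1751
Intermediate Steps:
h(d, x) = x**2 - 4*d (h(d, x) = -4*d + x**2 = x**2 - 4*d)
H(L, v) = 0 (H(L, v) = ((0**2 - 4*(-1))*0)*v = ((0 + 4)*0)*v = (4*0)*v = 0*v = 0)
44*(-40) + (3 + H((-5 - 2)**2, 2**2))**2 = 44*(-40) + (3 + 0)**2 = -1760 + 3**2 = -1760 + 9 = -1751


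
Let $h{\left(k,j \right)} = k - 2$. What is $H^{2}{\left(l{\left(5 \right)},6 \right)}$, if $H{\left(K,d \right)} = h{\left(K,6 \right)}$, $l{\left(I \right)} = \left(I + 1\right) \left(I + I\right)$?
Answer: $3364$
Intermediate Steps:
$h{\left(k,j \right)} = -2 + k$
$l{\left(I \right)} = 2 I \left(1 + I\right)$ ($l{\left(I \right)} = \left(1 + I\right) 2 I = 2 I \left(1 + I\right)$)
$H{\left(K,d \right)} = -2 + K$
$H^{2}{\left(l{\left(5 \right)},6 \right)} = \left(-2 + 2 \cdot 5 \left(1 + 5\right)\right)^{2} = \left(-2 + 2 \cdot 5 \cdot 6\right)^{2} = \left(-2 + 60\right)^{2} = 58^{2} = 3364$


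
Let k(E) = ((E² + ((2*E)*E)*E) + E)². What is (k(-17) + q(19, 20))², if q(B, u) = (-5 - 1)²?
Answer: 8331847078218304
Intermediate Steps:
q(B, u) = 36 (q(B, u) = (-6)² = 36)
k(E) = (E + E² + 2*E³)² (k(E) = ((E² + (2*E²)*E) + E)² = ((E² + 2*E³) + E)² = (E + E² + 2*E³)²)
(k(-17) + q(19, 20))² = ((-17)²*(1 - 17 + 2*(-17)²)² + 36)² = (289*(1 - 17 + 2*289)² + 36)² = (289*(1 - 17 + 578)² + 36)² = (289*562² + 36)² = (289*315844 + 36)² = (91278916 + 36)² = 91278952² = 8331847078218304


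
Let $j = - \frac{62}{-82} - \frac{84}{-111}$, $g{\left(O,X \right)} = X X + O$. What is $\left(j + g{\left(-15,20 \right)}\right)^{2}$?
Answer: $\frac{343794595600}{2301289} \approx 1.4939 \cdot 10^{5}$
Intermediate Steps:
$g{\left(O,X \right)} = O + X^{2}$ ($g{\left(O,X \right)} = X^{2} + O = O + X^{2}$)
$j = \frac{2295}{1517}$ ($j = \left(-62\right) \left(- \frac{1}{82}\right) - - \frac{28}{37} = \frac{31}{41} + \frac{28}{37} = \frac{2295}{1517} \approx 1.5129$)
$\left(j + g{\left(-15,20 \right)}\right)^{2} = \left(\frac{2295}{1517} - \left(15 - 20^{2}\right)\right)^{2} = \left(\frac{2295}{1517} + \left(-15 + 400\right)\right)^{2} = \left(\frac{2295}{1517} + 385\right)^{2} = \left(\frac{586340}{1517}\right)^{2} = \frac{343794595600}{2301289}$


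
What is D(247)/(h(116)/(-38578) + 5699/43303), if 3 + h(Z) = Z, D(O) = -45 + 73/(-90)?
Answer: -491974952963/1381903605 ≈ -356.01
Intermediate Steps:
D(O) = -4123/90 (D(O) = -45 + 73*(-1/90) = -45 - 73/90 = -4123/90)
h(Z) = -3 + Z
D(247)/(h(116)/(-38578) + 5699/43303) = -4123/(90*((-3 + 116)/(-38578) + 5699/43303)) = -4123/(90*(113*(-1/38578) + 5699*(1/43303))) = -4123/(90*(-113/38578 + 5699/43303)) = -4123/(90*214962783/1670543134) = -4123/90*1670543134/214962783 = -491974952963/1381903605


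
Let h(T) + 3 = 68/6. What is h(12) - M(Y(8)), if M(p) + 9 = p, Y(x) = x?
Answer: 28/3 ≈ 9.3333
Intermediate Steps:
M(p) = -9 + p
h(T) = 25/3 (h(T) = -3 + 68/6 = -3 + 68*(⅙) = -3 + 34/3 = 25/3)
h(12) - M(Y(8)) = 25/3 - (-9 + 8) = 25/3 - 1*(-1) = 25/3 + 1 = 28/3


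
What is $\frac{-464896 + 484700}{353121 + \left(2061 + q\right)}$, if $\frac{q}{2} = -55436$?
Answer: $\frac{9902}{122155} \approx 0.081061$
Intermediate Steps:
$q = -110872$ ($q = 2 \left(-55436\right) = -110872$)
$\frac{-464896 + 484700}{353121 + \left(2061 + q\right)} = \frac{-464896 + 484700}{353121 + \left(2061 - 110872\right)} = \frac{19804}{353121 - 108811} = \frac{19804}{244310} = 19804 \cdot \frac{1}{244310} = \frac{9902}{122155}$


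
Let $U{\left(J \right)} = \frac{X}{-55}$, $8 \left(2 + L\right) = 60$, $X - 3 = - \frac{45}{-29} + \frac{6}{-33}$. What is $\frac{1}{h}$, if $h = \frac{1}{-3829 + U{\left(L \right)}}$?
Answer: $- \frac{67181199}{17545} \approx -3829.1$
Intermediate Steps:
$X = \frac{1394}{319}$ ($X = 3 + \left(- \frac{45}{-29} + \frac{6}{-33}\right) = 3 + \left(\left(-45\right) \left(- \frac{1}{29}\right) + 6 \left(- \frac{1}{33}\right)\right) = 3 + \left(\frac{45}{29} - \frac{2}{11}\right) = 3 + \frac{437}{319} = \frac{1394}{319} \approx 4.3699$)
$L = \frac{11}{2}$ ($L = -2 + \frac{1}{8} \cdot 60 = -2 + \frac{15}{2} = \frac{11}{2} \approx 5.5$)
$U{\left(J \right)} = - \frac{1394}{17545}$ ($U{\left(J \right)} = \frac{1394}{319 \left(-55\right)} = \frac{1394}{319} \left(- \frac{1}{55}\right) = - \frac{1394}{17545}$)
$h = - \frac{17545}{67181199}$ ($h = \frac{1}{-3829 - \frac{1394}{17545}} = \frac{1}{- \frac{67181199}{17545}} = - \frac{17545}{67181199} \approx -0.00026116$)
$\frac{1}{h} = \frac{1}{- \frac{17545}{67181199}} = - \frac{67181199}{17545}$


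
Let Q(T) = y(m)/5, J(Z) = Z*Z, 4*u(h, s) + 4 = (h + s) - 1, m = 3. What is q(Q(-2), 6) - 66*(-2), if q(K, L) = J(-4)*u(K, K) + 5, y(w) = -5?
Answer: 109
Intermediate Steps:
u(h, s) = -5/4 + h/4 + s/4 (u(h, s) = -1 + ((h + s) - 1)/4 = -1 + (-1 + h + s)/4 = -1 + (-¼ + h/4 + s/4) = -5/4 + h/4 + s/4)
J(Z) = Z²
Q(T) = -1 (Q(T) = -5/5 = -5*⅕ = -1)
q(K, L) = -15 + 8*K (q(K, L) = (-4)²*(-5/4 + K/4 + K/4) + 5 = 16*(-5/4 + K/2) + 5 = (-20 + 8*K) + 5 = -15 + 8*K)
q(Q(-2), 6) - 66*(-2) = (-15 + 8*(-1)) - 66*(-2) = (-15 - 8) + 132 = -23 + 132 = 109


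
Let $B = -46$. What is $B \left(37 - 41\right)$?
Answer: $184$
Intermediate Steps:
$B \left(37 - 41\right) = - 46 \left(37 - 41\right) = \left(-46\right) \left(-4\right) = 184$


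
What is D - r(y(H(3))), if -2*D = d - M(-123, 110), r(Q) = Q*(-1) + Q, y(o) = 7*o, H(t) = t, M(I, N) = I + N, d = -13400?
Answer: 13387/2 ≈ 6693.5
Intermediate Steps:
r(Q) = 0 (r(Q) = -Q + Q = 0)
D = 13387/2 (D = -(-13400 - (-123 + 110))/2 = -(-13400 - 1*(-13))/2 = -(-13400 + 13)/2 = -½*(-13387) = 13387/2 ≈ 6693.5)
D - r(y(H(3))) = 13387/2 - 1*0 = 13387/2 + 0 = 13387/2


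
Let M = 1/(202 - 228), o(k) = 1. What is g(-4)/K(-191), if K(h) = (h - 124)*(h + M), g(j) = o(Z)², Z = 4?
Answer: 26/1564605 ≈ 1.6618e-5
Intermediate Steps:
M = -1/26 (M = 1/(-26) = -1/26 ≈ -0.038462)
g(j) = 1 (g(j) = 1² = 1)
K(h) = (-124 + h)*(-1/26 + h) (K(h) = (h - 124)*(h - 1/26) = (-124 + h)*(-1/26 + h))
g(-4)/K(-191) = 1/(62/13 + (-191)² - 3225/26*(-191)) = 1/(62/13 + 36481 + 615975/26) = 1/(1564605/26) = 1*(26/1564605) = 26/1564605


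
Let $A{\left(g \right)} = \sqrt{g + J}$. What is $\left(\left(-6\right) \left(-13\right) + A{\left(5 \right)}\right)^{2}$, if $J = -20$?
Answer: $\left(78 + i \sqrt{15}\right)^{2} \approx 6069.0 + 604.19 i$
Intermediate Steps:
$A{\left(g \right)} = \sqrt{-20 + g}$ ($A{\left(g \right)} = \sqrt{g - 20} = \sqrt{-20 + g}$)
$\left(\left(-6\right) \left(-13\right) + A{\left(5 \right)}\right)^{2} = \left(\left(-6\right) \left(-13\right) + \sqrt{-20 + 5}\right)^{2} = \left(78 + \sqrt{-15}\right)^{2} = \left(78 + i \sqrt{15}\right)^{2}$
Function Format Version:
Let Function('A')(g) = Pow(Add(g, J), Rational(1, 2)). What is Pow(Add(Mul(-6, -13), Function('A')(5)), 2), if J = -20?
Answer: Pow(Add(78, Mul(I, Pow(15, Rational(1, 2)))), 2) ≈ Add(6069.0, Mul(604.19, I))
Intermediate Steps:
Function('A')(g) = Pow(Add(-20, g), Rational(1, 2)) (Function('A')(g) = Pow(Add(g, -20), Rational(1, 2)) = Pow(Add(-20, g), Rational(1, 2)))
Pow(Add(Mul(-6, -13), Function('A')(5)), 2) = Pow(Add(Mul(-6, -13), Pow(Add(-20, 5), Rational(1, 2))), 2) = Pow(Add(78, Pow(-15, Rational(1, 2))), 2) = Pow(Add(78, Mul(I, Pow(15, Rational(1, 2)))), 2)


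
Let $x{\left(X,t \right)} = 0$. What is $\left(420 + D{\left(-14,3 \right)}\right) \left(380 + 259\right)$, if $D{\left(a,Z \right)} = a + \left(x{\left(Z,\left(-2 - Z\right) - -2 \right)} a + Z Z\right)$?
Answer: $265185$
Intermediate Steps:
$D{\left(a,Z \right)} = a + Z^{2}$ ($D{\left(a,Z \right)} = a + \left(0 a + Z Z\right) = a + \left(0 + Z^{2}\right) = a + Z^{2}$)
$\left(420 + D{\left(-14,3 \right)}\right) \left(380 + 259\right) = \left(420 - \left(14 - 3^{2}\right)\right) \left(380 + 259\right) = \left(420 + \left(-14 + 9\right)\right) 639 = \left(420 - 5\right) 639 = 415 \cdot 639 = 265185$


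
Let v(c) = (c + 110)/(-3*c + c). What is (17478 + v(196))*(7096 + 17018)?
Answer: 41301675495/98 ≈ 4.2145e+8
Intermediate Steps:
v(c) = -(110 + c)/(2*c) (v(c) = (110 + c)/((-2*c)) = (110 + c)*(-1/(2*c)) = -(110 + c)/(2*c))
(17478 + v(196))*(7096 + 17018) = (17478 + (½)*(-110 - 1*196)/196)*(7096 + 17018) = (17478 + (½)*(1/196)*(-110 - 196))*24114 = (17478 + (½)*(1/196)*(-306))*24114 = (17478 - 153/196)*24114 = (3425535/196)*24114 = 41301675495/98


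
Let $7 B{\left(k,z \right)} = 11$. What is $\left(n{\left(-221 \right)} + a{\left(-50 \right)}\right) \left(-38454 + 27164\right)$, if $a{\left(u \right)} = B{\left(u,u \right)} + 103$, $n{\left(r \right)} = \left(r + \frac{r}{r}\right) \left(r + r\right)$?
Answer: $- \frac{7693141480}{7} \approx -1.099 \cdot 10^{9}$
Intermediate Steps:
$B{\left(k,z \right)} = \frac{11}{7}$ ($B{\left(k,z \right)} = \frac{1}{7} \cdot 11 = \frac{11}{7}$)
$n{\left(r \right)} = 2 r \left(1 + r\right)$ ($n{\left(r \right)} = \left(r + 1\right) 2 r = \left(1 + r\right) 2 r = 2 r \left(1 + r\right)$)
$a{\left(u \right)} = \frac{732}{7}$ ($a{\left(u \right)} = \frac{11}{7} + 103 = \frac{732}{7}$)
$\left(n{\left(-221 \right)} + a{\left(-50 \right)}\right) \left(-38454 + 27164\right) = \left(2 \left(-221\right) \left(1 - 221\right) + \frac{732}{7}\right) \left(-38454 + 27164\right) = \left(2 \left(-221\right) \left(-220\right) + \frac{732}{7}\right) \left(-11290\right) = \left(97240 + \frac{732}{7}\right) \left(-11290\right) = \frac{681412}{7} \left(-11290\right) = - \frac{7693141480}{7}$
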